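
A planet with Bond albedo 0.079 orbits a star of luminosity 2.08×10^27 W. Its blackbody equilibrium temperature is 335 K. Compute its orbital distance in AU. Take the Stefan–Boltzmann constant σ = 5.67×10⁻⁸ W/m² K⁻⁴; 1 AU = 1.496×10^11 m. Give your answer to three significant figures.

1.54 AU

The flux needed for this T is 4σT⁴/(1−0.079) = 3101 W/m².
S = L/(4πd²) → d = √(L/4πS) = √(2.08×10^27/(4π·3101)) = 2.310×10^11 m = 1.544 AU.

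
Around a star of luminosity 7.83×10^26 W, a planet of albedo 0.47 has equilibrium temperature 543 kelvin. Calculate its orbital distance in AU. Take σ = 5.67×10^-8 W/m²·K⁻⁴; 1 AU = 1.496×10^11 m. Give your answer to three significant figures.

Required flux: S = 4σT⁴/(1−α) = 37200 W/m².
Then d = [L/(4πS)]^(1/2) = 4.093×10^10 m, i.e. 0.2736 AU.

0.274 AU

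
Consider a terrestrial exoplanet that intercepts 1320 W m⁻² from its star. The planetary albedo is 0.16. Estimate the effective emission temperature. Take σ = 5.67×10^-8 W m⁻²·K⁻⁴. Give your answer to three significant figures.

264 K

The planet absorbs (1−α)S over its disc πR² and re-emits over 4πR², so the mean absorbed flux is (1−0.16)·1320/4 = 277.2 W m⁻².
In equilibrium σT⁴ equals this, so T = 264.4 K.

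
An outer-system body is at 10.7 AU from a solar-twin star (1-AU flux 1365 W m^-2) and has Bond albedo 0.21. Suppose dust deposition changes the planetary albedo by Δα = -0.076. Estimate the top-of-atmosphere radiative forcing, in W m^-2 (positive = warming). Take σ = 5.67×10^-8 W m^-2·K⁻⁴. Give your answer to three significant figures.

0.227 W m^-2

Flux at the orbit: S = 1365/(10.7)² = 11.92 W m^-2.
ΔF = −(S/4)Δα = −(11.92/4)×(-0.076) = 0.2265 W m^-2.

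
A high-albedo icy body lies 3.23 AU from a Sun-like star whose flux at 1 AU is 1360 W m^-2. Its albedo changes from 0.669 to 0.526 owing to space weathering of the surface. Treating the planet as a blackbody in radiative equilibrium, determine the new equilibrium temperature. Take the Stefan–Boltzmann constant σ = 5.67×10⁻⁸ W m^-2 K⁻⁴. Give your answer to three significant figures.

Flux at the orbit: S = 1360/(3.23)² = 130.4 W m^-2.
New equilibrium: T₂ = [(1−0.526)·130.4/(4σ)]^(1/4) = 128.5 K.

128 K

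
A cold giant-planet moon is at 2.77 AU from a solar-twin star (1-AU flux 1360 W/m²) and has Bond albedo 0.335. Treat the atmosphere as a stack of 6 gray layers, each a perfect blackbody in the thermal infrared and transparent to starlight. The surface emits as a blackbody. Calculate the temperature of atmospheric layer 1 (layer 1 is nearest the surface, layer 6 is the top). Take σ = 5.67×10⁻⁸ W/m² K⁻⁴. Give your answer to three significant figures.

Irradiance scales as 1/d², so S = 1360 W/m² × (1/2.77)² = 177.2 W/m².
The effective emission temperature is T_e = [S(1−α)/(4σ)]^¼ = 151.0 K.
Each opaque layer satisfies 2T_j⁴ = T_{j−1}⁴ + T_{j+1}⁴, giving T_k⁴ = (N+1−k)T_e⁴.
With k = 1: T_1 = (6+1−1)^¼·151.0 K = 236.3 K.

236 K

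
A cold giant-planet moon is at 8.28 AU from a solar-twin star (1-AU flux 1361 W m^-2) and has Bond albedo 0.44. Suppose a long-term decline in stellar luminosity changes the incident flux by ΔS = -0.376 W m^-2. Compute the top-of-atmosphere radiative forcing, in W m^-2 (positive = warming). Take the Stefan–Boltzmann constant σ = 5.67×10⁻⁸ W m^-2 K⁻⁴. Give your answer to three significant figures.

-0.0526 W m^-2

Flux at the orbit: S = 1361/(8.28)² = 19.85 W m^-2.
ΔF = Δ[S(1−α)]/4 = (1−0.44)·-0.376/4 = -0.05264 W m^-2.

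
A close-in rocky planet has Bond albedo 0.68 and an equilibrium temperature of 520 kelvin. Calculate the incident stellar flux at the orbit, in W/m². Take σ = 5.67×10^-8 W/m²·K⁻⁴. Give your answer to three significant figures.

From S(1−α)/4 = σT⁴: S = 4σT⁴/(1−α).
σT⁴ = 5.67×10⁻⁸·(520)⁴ = 4146 W/m².
So S = 4×4146/(1−0.68) = 51820 W/m².

51800 W/m²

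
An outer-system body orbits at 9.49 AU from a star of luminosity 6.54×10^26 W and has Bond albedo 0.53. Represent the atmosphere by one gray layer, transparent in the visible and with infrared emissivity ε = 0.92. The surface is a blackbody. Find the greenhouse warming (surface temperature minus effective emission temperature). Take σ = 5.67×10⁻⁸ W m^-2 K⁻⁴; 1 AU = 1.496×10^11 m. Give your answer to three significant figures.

14.2 K

Orbital distance: d = 9.49 AU = 1.420×10^12 m.
Flux at the orbit: S = L/(4πd²) = 6.54×10^26/(4π·(1.42×10^12)²) = 25.82 W m^-2.
Effective emission temperature (TOA balance): σT_e⁴ = S(1−α)/4 = 3.034 W m^-2 → T_e = 85.53 K.
For a single slab of emissivity ε, T_s⁴ = 2T_e⁴/(2−ε); thus T_s = 85.53·(1.852)^(1/4) = 99.77 K.
T_s − T_e = 99.77 − 85.53 = 14.24 K.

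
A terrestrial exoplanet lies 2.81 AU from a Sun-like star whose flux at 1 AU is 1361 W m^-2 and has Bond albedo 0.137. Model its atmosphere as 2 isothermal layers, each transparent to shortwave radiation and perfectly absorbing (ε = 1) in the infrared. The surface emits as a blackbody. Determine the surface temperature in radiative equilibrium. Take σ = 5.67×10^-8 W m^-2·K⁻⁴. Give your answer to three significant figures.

Flux at the orbit: S = 1361/(2.81)² = 172.4 W m^-2.
Top-of-atmosphere balance: σT_e⁴ = S(1−α)/4 = 37.19 W m^-2 → T_e = 160.0 K.
For an N-layer opaque stack, T_s⁴ = (N+1)T_e⁴, hence T_s = (3)^(1/4)×160.0 K = 210.6 K.

211 K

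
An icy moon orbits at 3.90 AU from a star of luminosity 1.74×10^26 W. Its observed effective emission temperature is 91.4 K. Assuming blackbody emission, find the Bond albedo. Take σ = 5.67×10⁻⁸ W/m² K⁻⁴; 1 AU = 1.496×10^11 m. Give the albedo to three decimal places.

d = 3.90 × 1.496×10^11 m = 5.834×10^11 m.
Flux at the orbit: S = L/(4πd²) = 1.74×10^26/(4π·(5.83×10^11)²) = 40.68 W/m².
From σT⁴ = S(1−α)/4 we invert for α: 1−α = 4σT⁴/S.
4σT⁴ = 4·5.67×10⁻⁸·(91.4)⁴ = 15.83 W/m².
1−α = 15.83/40.68 = 0.3891, so α = 0.6109.

0.611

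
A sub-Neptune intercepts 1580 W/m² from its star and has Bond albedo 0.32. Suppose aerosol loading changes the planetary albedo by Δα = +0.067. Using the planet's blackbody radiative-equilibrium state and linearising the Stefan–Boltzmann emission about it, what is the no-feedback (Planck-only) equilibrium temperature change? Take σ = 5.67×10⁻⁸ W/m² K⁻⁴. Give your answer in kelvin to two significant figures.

Unperturbed T_e = [1580·(1−0.32)/(4σ)]^¼ = 262.3 K.
The change in absorbed flux is Δ[S(1−α)/4] = −SΔα/4 = -26.46 W/m².
Planck response: λ_P = 4σT_e³ = 4·5.67×10⁻⁸·(262.3)³ = 4.095 W/m²/K.
ΔT₀ = ΔF/λ_P = -26.46/4.095 = -6.46 K.

-6.5 K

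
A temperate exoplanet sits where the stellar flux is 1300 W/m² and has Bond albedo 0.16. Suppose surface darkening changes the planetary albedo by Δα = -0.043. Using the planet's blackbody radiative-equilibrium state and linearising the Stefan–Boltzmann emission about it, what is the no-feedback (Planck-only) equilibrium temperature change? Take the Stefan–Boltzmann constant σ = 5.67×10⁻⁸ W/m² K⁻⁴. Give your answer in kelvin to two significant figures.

Reference equilibrium: T_e = [S(1−α)/(4σ)]^(1/4) = 263.4 K.
ΔF = −(S/4)Δα = −(1300/4)×(-0.043) = 13.97 W/m².
Linearising σT⁴ gives d(σT⁴)/dT = 4σT_e³ = 4.146 W/m² per K.
ΔT₀ = ΔF/λ_P = 13.97/4.146 = 3.37 K.

3.4 kelvin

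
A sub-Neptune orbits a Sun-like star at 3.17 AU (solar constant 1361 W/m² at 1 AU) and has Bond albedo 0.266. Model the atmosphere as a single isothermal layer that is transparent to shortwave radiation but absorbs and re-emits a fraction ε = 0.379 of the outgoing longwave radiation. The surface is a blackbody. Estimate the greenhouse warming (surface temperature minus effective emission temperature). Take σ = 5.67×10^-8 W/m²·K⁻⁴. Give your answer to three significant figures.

By the inverse-square law, S = 1361/3.17² = 135.4 W/m².
At the top of the atmosphere, σT_e⁴ = S(1−α)/4 = 24.85 W/m², giving T_e = 144.7 K.
Surface balance with a leaky layer gives σT_s⁴ = σT_e⁴·2/(2−ε), so T_s = T_e·[2/(2−0.379)]^(1/4) = 152.5 K.
T_s − T_e = 152.5 − 144.7 = 7.803 K.

7.80 K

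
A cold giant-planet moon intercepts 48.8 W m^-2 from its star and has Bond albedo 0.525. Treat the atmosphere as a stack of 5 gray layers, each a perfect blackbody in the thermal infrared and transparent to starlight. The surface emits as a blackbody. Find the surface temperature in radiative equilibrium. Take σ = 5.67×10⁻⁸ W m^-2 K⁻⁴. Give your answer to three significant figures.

OLR = S(1−α)/4 = 5.795 W m^-2; the top layer radiates at T_e = 100.5 K.
Layer-by-layer balance gives σT_s⁴ = (N+1)σT_e⁴, so T_s = 6^¼·100.5 = 157.4 K.

157 K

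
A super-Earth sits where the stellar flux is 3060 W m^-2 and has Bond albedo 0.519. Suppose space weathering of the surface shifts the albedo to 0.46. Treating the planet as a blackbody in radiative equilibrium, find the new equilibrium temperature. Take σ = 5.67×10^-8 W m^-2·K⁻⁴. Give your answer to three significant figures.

292 K

New equilibrium: T₂ = [(1−0.46)·3060/(4σ)]^(1/4) = 292.2 K.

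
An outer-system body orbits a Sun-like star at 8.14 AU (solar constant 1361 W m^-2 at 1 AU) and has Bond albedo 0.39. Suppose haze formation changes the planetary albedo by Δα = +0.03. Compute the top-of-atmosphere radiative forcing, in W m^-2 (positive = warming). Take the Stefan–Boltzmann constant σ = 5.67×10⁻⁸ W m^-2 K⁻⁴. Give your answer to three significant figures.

Irradiance scales as 1/d², so S = 1361 W m^-2 × (1/8.14)² = 20.54 W m^-2.
The change in absorbed flux is Δ[S(1−α)/4] = −SΔα/4 = -0.1541 W m^-2.

-0.154 W m^-2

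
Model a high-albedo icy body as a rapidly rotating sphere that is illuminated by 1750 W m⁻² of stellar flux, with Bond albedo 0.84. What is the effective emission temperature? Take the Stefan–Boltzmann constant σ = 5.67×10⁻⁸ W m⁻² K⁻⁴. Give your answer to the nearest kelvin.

Averaging over the sphere, the absorbed flux is S(1−α)/4 = 70.00 W m⁻².
In equilibrium σT⁴ equals this, so T = 187.4 K.

187 kelvin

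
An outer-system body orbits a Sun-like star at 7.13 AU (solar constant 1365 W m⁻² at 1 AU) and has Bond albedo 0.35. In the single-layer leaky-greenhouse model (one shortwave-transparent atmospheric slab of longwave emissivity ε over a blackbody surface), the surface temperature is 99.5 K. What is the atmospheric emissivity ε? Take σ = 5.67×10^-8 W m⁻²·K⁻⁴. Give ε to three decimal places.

Irradiance scales as 1/d², so S = 1365 W m⁻² × (1/7.13)² = 26.85 W m⁻².
Effective temperature: T_e = [S(1−α)/(4σ)]^(1/4) = 93.66 K.
Since (2−ε)/2 = (T_e/T_s)⁴ = 0.7851, ε = 0.4298.

0.430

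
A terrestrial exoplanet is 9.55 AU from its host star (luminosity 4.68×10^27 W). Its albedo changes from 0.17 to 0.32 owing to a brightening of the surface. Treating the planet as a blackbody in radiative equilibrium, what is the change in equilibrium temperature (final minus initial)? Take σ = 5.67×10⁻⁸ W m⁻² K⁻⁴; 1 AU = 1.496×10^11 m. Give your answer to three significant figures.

-7.81 K

d = 9.55 × 1.496×10^11 m = 1.429×10^12 m.
S = L/(4πd²) = 182.5 W m⁻².
Before: T₁ = [182.5·0.83/(4σ)]^(1/4) = 160.7 K.
After:  T₂ = [182.5·0.68/(4σ)]^(1/4) = 152.9 K.
Change: 152.9 − 160.7 = -7.814 K.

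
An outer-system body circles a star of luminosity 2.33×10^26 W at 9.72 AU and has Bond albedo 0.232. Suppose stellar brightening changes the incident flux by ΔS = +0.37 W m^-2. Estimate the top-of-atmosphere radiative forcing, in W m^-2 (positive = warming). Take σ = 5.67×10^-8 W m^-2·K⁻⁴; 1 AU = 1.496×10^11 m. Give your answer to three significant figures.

d = 9.72 × 1.496×10^11 m = 1.454×10^12 m.
Spreading L over a sphere of radius d: S = 2.33×10^26/(4π·1.45×10^12²) = 8.769 W m^-2.
TOA radiative forcing: ΔF = (1−α)ΔS/4 = 0.768·(+0.37)/4 = 0.07104 W m^-2.

0.0710 W m^-2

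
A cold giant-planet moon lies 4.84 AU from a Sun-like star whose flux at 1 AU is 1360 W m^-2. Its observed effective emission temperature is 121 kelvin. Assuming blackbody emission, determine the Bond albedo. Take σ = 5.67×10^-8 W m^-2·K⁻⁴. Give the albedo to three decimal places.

Irradiance scales as 1/d², so S = 1360 W m^-2 × (1/4.84)² = 58.06 W m^-2.
Energy balance: S(1−α)/4 = σT⁴, so 1−α = 4σT⁴/S.
4σT⁴ = 4·5.67×10⁻⁸·(121)⁴ = 48.62 W m^-2.
Hence α = 1 − 48.62/58.06 = 0.1626.

0.163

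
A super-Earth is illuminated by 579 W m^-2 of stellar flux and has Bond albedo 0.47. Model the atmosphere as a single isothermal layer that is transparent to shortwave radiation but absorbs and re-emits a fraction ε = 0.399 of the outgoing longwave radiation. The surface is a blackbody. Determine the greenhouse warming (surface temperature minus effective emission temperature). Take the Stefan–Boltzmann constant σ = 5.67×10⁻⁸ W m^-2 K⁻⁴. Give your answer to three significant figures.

At the top of the atmosphere, σT_e⁴ = S(1−α)/4 = 76.72 W m^-2, giving T_e = 191.8 K.
For a single slab of emissivity ε, T_s⁴ = 2T_e⁴/(2−ε); thus T_s = 191.8·(1.249)^(1/4) = 202.8 K.
Greenhouse warming: T_s − T_e = 10.97 K.

11.0 K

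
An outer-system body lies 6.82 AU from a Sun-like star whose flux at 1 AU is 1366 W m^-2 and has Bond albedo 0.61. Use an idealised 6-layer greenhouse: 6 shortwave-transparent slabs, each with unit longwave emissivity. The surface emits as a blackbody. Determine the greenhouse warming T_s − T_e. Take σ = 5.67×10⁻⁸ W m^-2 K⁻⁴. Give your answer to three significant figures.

52.8 kelvin

Flux at the orbit: S = 1366/(6.82)² = 29.37 W m^-2.
Top-of-atmosphere balance: σT_e⁴ = S(1−α)/4 = 2.863 W m^-2 → T_e = 84.30 K.
Surface: T_s = (7)^¼·T_e = 137.1 K.
Warming: T_s − T_e = 52.82 K.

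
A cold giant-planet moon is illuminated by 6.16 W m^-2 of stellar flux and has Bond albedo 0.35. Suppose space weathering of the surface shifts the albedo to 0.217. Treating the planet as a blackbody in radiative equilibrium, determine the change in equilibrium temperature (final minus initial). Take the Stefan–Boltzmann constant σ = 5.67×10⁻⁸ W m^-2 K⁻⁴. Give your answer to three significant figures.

Initial: T₁ = [S(1−0.35)/(4σ)]^(1/4) = 64.82 K.
With α = 0.217, T₂ = 67.91 K.
Change: 67.91 − 64.82 = 3.088 K.

3.09 kelvin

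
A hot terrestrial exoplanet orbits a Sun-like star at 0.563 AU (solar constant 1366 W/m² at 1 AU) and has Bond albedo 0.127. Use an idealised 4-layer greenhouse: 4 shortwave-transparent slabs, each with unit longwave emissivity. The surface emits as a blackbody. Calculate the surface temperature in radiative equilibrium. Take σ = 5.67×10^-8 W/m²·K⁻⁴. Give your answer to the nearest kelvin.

537 kelvin

By the inverse-square law, S = 1366/0.563² = 4310 W/m².
OLR = S(1−α)/4 = 940.6 W/m²; the top layer radiates at T_e = 358.9 K.
Layer-by-layer balance gives σT_s⁴ = (N+1)σT_e⁴, so T_s = 5^¼·358.9 = 536.7 K.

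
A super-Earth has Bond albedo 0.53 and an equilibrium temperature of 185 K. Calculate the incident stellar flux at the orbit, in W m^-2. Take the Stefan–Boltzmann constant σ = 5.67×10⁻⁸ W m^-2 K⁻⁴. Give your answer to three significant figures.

From S(1−α)/4 = σT⁴: S = 4σT⁴/(1−α).
σT⁴ = 5.67×10⁻⁸·(185)⁴ = 66.42 W m^-2.
So S = 4×66.42/(1−0.53) = 565.2 W m^-2.

565 W m^-2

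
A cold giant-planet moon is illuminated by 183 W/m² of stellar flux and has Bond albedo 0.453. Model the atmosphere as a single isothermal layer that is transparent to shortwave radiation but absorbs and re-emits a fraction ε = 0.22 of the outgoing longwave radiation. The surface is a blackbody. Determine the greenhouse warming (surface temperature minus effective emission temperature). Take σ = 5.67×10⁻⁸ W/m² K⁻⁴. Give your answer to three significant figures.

4.28 kelvin

Effective emission temperature (TOA balance): σT_e⁴ = S(1−α)/4 = 25.03 W/m² → T_e = 144.9 K.
For a single slab of emissivity ε, T_s⁴ = 2T_e⁴/(2−ε); thus T_s = 144.9·(1.124)^(1/4) = 149.2 K.
Greenhouse warming: T_s − T_e = 4.285 K.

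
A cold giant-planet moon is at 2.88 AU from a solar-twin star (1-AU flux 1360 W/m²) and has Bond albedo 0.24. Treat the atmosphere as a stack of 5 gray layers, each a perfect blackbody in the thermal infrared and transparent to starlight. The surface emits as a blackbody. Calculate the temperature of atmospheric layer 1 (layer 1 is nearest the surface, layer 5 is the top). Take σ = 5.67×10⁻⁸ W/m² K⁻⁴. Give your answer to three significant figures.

By the inverse-square law, S = 1360/2.88² = 164.0 W/m².
Top-of-atmosphere balance: σT_e⁴ = S(1−α)/4 = 31.15 W/m² → T_e = 153.1 K.
The net upward flux σT_e⁴ is constant between every pair of levels, so T_k⁴ = (N+1−k)T_e⁴.
With k = 1: T_1 = (5+1−1)^¼·153.1 K = 228.9 K.

229 K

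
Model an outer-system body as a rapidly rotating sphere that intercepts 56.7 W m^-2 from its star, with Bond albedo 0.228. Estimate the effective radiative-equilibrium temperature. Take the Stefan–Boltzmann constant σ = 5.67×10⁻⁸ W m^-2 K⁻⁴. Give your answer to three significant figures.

Averaging over the sphere, the absorbed flux is S(1−α)/4 = 10.94 W m^-2.
Set σT⁴ = 10.94 → T = (10.94/σ)^(1/4) = 117.9 K.

118 K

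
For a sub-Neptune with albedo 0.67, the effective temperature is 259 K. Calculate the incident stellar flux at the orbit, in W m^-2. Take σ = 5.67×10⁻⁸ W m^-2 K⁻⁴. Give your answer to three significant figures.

3090 W m^-2

From S(1−α)/4 = σT⁴: S = 4σT⁴/(1−α).
σT⁴ = 5.67×10⁻⁸·(259)⁴ = 255.1 W m^-2.
So S = 4×255.1/(1−0.67) = 3093 W m^-2.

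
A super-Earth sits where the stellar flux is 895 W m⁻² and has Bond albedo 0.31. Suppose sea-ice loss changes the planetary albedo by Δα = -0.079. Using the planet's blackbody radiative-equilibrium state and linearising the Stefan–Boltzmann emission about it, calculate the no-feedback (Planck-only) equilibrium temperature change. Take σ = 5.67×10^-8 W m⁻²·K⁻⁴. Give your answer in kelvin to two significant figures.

Reference equilibrium: T_e = [S(1−α)/(4σ)]^(1/4) = 228.4 K.
The change in absorbed flux is Δ[S(1−α)/4] = −SΔα/4 = 17.68 W m⁻².
Planck response: λ_P = 4σT_e³ = 4·5.67×10⁻⁸·(228.4)³ = 2.703 W m⁻²/K.
So ΔT₀ = 17.68/2.703 = 6.54 K.

6.5 kelvin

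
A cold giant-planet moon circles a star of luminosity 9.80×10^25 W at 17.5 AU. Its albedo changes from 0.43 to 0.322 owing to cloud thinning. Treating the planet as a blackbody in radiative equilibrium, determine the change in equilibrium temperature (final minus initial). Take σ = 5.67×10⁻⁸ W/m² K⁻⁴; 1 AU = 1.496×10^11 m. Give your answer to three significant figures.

Orbital distance: d = 17.5 AU = 2.618×10^12 m.
S = L/(4πd²) = 1.138 W/m².
With α = 0.43, T₁ = 41.12 K.
With α = 0.322, T₂ = 42.95 K.
Change: 42.95 − 41.12 = 1.823 K.

1.82 kelvin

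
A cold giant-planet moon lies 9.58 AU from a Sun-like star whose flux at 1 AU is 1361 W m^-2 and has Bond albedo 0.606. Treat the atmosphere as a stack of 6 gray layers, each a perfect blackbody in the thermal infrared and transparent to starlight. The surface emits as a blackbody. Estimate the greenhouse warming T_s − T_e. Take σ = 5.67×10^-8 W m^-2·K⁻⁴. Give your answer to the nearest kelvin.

By the inverse-square law, S = 1361/9.58² = 14.83 W m^-2.
OLR = S(1−α)/4 = 1.461 W m^-2; the top layer radiates at T_e = 71.24 K.
T_s = (N+1)^(1/4)·T_e = 115.9 K.
So the greenhouse effect raises the surface by 115.9 − 71.24 = 44.64 K.

45 K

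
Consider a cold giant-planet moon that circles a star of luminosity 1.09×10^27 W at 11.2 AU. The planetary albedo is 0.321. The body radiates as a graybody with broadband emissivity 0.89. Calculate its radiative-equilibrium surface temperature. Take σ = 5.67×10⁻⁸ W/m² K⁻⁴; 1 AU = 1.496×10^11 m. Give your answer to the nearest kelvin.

d = 11.2 × 1.496×10^11 m = 1.676×10^12 m.
Flux at the orbit: S = L/(4πd²) = 1.09×10^27/(4π·(1.68×10^12)²) = 30.90 W/m².
Averaging over the sphere, the absorbed flux is S(1−α)/4 = 5.245 W/m².
Equating to εσT⁴ with ε = 0.89: T = (5.245/0.89σ)^(1/4) = 101.0 K.

101 K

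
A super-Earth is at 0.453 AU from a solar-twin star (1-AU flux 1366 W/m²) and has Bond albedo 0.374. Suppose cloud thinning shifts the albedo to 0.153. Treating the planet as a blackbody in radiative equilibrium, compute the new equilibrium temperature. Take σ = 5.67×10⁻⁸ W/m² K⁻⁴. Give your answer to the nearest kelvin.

397 kelvin

By the inverse-square law, S = 1366/0.453² = 6657 W/m².
T₂ = [S(1−α₂)/(4σ)]^(1/4) = [6657·0.847/(4σ)]^(1/4) = 397.1 K.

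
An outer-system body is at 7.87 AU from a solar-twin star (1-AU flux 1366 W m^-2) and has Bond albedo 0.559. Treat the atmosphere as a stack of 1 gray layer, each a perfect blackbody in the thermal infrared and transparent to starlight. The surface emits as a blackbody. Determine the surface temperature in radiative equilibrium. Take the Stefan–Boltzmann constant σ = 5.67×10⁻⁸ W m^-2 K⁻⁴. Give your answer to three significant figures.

96.2 K

By the inverse-square law, S = 1366/7.87² = 22.05 W m^-2.
The effective emission temperature is T_e = [S(1−α)/(4σ)]^¼ = 80.92 K.
With N = 1 opaque layers, T_s = (N+1)^(1/4)·T_e = 2^(1/4)·80.92 = 96.23 K.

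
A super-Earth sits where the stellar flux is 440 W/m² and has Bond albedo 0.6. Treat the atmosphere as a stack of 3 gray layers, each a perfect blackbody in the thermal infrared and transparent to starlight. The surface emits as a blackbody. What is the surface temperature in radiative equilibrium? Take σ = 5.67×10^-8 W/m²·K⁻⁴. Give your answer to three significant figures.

OLR = S(1−α)/4 = 44.00 W/m²; the top layer radiates at T_e = 166.9 K.
Layer-by-layer balance gives σT_s⁴ = (N+1)σT_e⁴, so T_s = 4^¼·166.9 = 236.0 K.

236 K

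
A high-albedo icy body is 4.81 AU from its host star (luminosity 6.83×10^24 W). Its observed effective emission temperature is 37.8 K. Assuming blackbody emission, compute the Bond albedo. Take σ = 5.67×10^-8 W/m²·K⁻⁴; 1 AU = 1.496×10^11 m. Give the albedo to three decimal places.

d = 4.81 × 1.496×10^11 m = 7.196×10^11 m.
S = L/(4πd²) = 1.050 W/m².
Energy balance: S(1−α)/4 = σT⁴, so 1−α = 4σT⁴/S.
σT⁴ = 0.1158 W/m², so 4σT⁴ = 0.4630 W/m².
Hence α = 1 − 0.4630/1.050 = 0.5589.

0.559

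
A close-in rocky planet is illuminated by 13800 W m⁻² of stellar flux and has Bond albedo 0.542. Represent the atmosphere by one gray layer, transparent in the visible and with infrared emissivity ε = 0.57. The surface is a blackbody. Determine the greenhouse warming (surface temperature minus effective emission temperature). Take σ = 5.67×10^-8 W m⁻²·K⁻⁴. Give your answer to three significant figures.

35.7 kelvin

Effective emission temperature (TOA balance): σT_e⁴ = S(1−α)/4 = 1580 W m⁻² → T_e = 408.6 K.
Surface balance with a leaky layer gives σT_s⁴ = σT_e⁴·2/(2−ε), so T_s = T_e·[2/(2−0.57)]^(1/4) = 444.3 K.
The atmosphere warms the surface by 35.74 K.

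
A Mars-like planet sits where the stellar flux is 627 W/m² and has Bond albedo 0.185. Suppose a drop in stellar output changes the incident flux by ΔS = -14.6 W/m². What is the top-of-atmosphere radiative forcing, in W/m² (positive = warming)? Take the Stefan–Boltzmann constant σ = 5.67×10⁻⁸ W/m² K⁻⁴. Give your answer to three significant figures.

-2.97 W/m²

ΔF = Δ[S(1−α)]/4 = (1−0.185)·-14.6/4 = -2.975 W/m².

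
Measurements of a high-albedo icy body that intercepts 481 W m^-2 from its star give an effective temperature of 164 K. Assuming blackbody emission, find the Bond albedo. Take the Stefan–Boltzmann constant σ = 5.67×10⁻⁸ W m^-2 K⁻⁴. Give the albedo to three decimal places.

Energy balance: S(1−α)/4 = σT⁴, so 1−α = 4σT⁴/S.
4σT⁴ = 4·5.67×10⁻⁸·(164)⁴ = 164.1 W m^-2.
Hence α = 1 − 164.1/481.0 = 0.6589.

0.659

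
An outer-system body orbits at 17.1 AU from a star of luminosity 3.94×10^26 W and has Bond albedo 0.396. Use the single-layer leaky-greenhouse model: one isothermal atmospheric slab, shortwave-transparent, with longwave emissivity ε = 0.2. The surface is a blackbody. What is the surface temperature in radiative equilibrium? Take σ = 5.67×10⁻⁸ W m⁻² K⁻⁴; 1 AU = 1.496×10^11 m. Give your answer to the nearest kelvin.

Orbital distance: d = 17.1 AU = 2.558×10^12 m.
Spreading L over a sphere of radius d: S = 3.94×10^26/(4π·2.56×10^12²) = 4.791 W m⁻².
The planet radiates to space at T_e = [S(1−α)/(4σ)]^(1/4) = 59.77 K.
The surface balance (absorbed SW + ε·downward IR = σT_s⁴) with T_a⁴ = T_s⁴/2 reduces to T_s = T_e·[2/(2−ε)]^¼ = 61.36 K.

61 kelvin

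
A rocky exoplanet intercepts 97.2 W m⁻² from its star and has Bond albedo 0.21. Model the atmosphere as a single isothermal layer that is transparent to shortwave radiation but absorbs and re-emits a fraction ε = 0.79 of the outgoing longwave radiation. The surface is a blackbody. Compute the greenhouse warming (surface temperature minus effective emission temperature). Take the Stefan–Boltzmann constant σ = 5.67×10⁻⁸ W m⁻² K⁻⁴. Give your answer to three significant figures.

18.2 kelvin

At the top of the atmosphere, σT_e⁴ = S(1−α)/4 = 19.20 W m⁻², giving T_e = 135.6 K.
The surface balance (absorbed SW + ε·downward IR = σT_s⁴) with T_a⁴ = T_s⁴/2 reduces to T_s = T_e·[2/(2−ε)]^¼ = 153.8 K.
Greenhouse warming: T_s − T_e = 18.16 K.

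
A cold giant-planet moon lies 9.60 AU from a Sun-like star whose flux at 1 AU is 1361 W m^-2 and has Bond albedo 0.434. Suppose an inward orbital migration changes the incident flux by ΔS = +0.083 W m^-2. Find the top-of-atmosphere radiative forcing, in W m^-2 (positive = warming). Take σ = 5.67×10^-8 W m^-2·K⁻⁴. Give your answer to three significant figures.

Flux at the orbit: S = 1361/(9.60)² = 14.77 W m^-2.
ΔF = Δ[S(1−α)]/4 = (1−0.434)·+0.083/4 = 0.01174 W m^-2.

0.0117 W m^-2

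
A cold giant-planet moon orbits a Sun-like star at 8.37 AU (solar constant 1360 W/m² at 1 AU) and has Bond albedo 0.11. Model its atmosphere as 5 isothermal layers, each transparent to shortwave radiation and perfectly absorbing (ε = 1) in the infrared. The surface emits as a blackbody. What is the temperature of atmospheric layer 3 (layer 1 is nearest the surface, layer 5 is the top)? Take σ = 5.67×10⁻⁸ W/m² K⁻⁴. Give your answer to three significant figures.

123 K

Flux at the orbit: S = 1360/(8.37)² = 19.41 W/m².
OLR = S(1−α)/4 = 4.319 W/m²; the top layer radiates at T_e = 93.42 K.
In the N-layer model, layer k (counted from the surface) has T_k = (N+1−k)^(1/4)·T_e.
With k = 3: T_3 = (5+1−3)^¼·93.42 K = 123.0 K.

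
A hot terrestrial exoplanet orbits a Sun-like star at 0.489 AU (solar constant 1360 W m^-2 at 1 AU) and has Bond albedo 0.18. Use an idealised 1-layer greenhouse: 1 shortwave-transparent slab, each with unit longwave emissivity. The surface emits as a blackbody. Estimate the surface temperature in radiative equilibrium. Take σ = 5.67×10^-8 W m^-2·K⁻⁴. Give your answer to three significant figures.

Irradiance scales as 1/d², so S = 1360 W m^-2 × (1/0.489)² = 5687 W m^-2.
OLR = S(1−α)/4 = 1166 W m^-2; the top layer radiates at T_e = 378.7 K.
For an N-layer opaque stack, T_s⁴ = (N+1)T_e⁴, hence T_s = (2)^(1/4)×378.7 K = 450.3 K.

450 K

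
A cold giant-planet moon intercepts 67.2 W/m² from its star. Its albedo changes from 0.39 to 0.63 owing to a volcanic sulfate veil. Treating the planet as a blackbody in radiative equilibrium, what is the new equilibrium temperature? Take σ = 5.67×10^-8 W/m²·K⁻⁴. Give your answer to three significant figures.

102 K

With the new albedo, S(1−α₂)/4 = 6.216 W/m², so T₂ = 102.3 K.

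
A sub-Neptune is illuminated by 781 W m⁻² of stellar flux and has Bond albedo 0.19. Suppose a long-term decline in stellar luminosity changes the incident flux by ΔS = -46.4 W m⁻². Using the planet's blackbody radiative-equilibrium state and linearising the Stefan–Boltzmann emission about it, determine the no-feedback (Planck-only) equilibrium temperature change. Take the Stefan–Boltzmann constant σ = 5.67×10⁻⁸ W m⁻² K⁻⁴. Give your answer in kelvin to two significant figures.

-3.4 K

The baseline emission temperature is T_e = 229.8 K.
ΔF = Δ[S(1−α)]/4 = (1−0.19)·-46.4/4 = -9.396 W m⁻².
Planck response: λ_P = 4σT_e³ = 4·5.67×10⁻⁸·(229.8)³ = 2.753 W m⁻²/K.
So ΔT₀ = -9.396/2.753 = -3.41 K.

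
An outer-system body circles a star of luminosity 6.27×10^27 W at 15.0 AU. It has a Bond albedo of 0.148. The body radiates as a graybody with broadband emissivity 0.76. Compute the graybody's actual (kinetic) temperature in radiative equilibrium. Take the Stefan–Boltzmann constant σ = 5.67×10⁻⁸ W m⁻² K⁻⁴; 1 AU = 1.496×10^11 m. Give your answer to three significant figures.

149 K

d = 15.0 × 1.496×10^11 m = 2.244×10^12 m.
S = L/(4πd²) = 99.09 W m⁻².
The planet absorbs (1−α)S over its disc πR² and re-emits over 4πR², so the mean absorbed flux is (1−0.148)·99.09/4 = 21.11 W m⁻².
Radiative balance εσT⁴ = 21.11 gives T = [21.11/(0.76·σ)]^(1/4) = 148.8 K.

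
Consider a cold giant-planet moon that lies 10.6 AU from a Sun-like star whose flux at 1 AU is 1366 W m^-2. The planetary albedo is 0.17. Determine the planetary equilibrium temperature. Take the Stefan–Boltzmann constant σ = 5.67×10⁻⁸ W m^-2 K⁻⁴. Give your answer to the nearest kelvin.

82 kelvin

By the inverse-square law, S = 1366/10.6² = 12.16 W m^-2.
Absorbed flux (global mean): S(1−α)/4 = 12.16·0.83/4 = 2.523 W m^-2.
In equilibrium σT⁴ equals this, so T = 81.67 K.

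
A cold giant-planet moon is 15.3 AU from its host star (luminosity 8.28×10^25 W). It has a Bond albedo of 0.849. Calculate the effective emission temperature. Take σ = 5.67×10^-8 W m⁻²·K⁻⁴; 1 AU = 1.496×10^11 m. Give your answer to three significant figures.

30.3 kelvin

d = 15.3 × 1.496×10^11 m = 2.289×10^12 m.
Flux at the orbit: S = L/(4πd²) = 8.28×10^25/(4π·(2.29×10^12)²) = 1.258 W m⁻².
The planet absorbs (1−α)S over its disc πR² and re-emits over 4πR², so the mean absorbed flux is (1−0.849)·1.258/4 = 0.04748 W m⁻².
In equilibrium σT⁴ equals this, so T = 30.25 K.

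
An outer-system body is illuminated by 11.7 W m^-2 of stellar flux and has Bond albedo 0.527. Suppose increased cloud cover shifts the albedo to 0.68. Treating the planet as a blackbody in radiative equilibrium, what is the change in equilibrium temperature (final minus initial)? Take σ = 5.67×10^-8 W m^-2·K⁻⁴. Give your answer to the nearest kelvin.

Before: T₁ = [11.70·0.473/(4σ)]^(1/4) = 70.28 K.
With α = 0.68, T₂ = 63.74 K.
ΔT = T₂ − T₁ = -6.541 K.

-7 K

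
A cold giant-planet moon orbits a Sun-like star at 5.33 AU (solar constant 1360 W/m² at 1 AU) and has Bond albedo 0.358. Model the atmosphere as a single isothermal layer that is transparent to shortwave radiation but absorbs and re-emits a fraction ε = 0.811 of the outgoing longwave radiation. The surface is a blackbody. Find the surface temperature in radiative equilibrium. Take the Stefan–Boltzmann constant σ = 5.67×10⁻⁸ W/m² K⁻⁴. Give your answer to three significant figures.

Irradiance scales as 1/d², so S = 1360 W/m² × (1/5.33)² = 47.87 W/m².
At the top of the atmosphere, σT_e⁴ = S(1−α)/4 = 7.684 W/m², giving T_e = 107.9 K.
The surface balance (absorbed SW + ε·downward IR = σT_s⁴) with T_a⁴ = T_s⁴/2 reduces to T_s = T_e·[2/(2−ε)]^¼ = 122.9 K.

123 K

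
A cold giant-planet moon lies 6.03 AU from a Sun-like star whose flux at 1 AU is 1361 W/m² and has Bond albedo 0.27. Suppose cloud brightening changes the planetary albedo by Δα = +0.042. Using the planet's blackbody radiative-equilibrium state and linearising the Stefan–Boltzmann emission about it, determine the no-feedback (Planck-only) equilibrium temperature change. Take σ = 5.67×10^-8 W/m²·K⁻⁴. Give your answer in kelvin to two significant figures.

-1.5 K

By the inverse-square law, S = 1361/6.03² = 37.43 W/m².
Unperturbed T_e = [37.43·(1−0.27)/(4σ)]^¼ = 104.8 K.
TOA radiative forcing: ΔF = −S·Δα/4 = −37.43·(+0.042)/4 = -0.3930 W/m².
The Planck feedback parameter is 4σT_e³ = 0.2608 W/m²/K.
Hence the no-feedback warming is ΔF/(4σT_e³) = -1.51 K.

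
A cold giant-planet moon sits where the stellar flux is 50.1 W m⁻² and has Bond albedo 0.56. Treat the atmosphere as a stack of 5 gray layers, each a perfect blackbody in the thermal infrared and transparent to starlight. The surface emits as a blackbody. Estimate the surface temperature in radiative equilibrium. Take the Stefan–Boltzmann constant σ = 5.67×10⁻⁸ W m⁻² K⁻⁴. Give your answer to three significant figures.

155 kelvin

Top-of-atmosphere balance: σT_e⁴ = S(1−α)/4 = 5.511 W m⁻² → T_e = 99.29 K.
For an N-layer opaque stack, T_s⁴ = (N+1)T_e⁴, hence T_s = (6)^(1/4)×99.29 K = 155.4 K.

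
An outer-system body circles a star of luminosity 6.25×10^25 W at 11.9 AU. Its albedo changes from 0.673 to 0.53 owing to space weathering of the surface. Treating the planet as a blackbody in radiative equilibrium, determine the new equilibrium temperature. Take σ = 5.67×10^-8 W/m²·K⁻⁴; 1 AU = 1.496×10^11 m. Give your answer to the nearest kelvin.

Orbital distance: d = 11.9 AU = 1.780×10^12 m.
S = L/(4πd²) = 1.569 W/m².
With the new albedo, S(1−α₂)/4 = 0.1844 W/m², so T₂ = 42.47 K.

42 K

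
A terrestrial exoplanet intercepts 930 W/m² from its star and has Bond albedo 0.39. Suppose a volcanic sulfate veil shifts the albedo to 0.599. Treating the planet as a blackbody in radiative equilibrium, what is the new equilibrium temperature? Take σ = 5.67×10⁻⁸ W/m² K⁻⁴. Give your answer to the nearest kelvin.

T₂ = [S(1−α₂)/(4σ)]^(1/4) = [930.0·0.401/(4σ)]^(1/4) = 201.4 K.

201 K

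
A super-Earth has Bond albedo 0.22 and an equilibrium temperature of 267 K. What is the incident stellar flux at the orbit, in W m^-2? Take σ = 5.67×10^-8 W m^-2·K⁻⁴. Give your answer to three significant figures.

Invert the energy balance for S: S = 4σT⁴/(1−α).
The emitted flux is σT⁴ = 288.2 W m^-2.
S = 4·288.2/0.78 = 1478 W m^-2.

1480 W m^-2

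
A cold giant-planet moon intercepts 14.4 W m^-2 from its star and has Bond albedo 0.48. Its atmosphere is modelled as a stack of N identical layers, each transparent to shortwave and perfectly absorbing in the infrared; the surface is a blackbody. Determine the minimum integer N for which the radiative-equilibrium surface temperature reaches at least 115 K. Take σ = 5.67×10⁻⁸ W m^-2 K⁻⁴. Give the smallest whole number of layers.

5

The effective emission temperature is T_e = [S(1−α)/(4σ)]^¼ = 75.80 K.
T_s = (N+1)^(1/4)·T_e ≥ 115 K requires N+1 ≥ (T_s/T_e)⁴ = (115/75.80)⁴ = 5.297.
Rounding up, N = 5.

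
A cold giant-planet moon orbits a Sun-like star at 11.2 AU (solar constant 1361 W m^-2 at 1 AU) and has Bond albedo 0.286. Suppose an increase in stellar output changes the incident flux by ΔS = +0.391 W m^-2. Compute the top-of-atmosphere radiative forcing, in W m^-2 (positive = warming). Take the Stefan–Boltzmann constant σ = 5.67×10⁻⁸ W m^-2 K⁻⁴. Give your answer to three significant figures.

0.0698 W m^-2

By the inverse-square law, S = 1361/11.2² = 10.85 W m^-2.
ΔF = Δ[S(1−α)]/4 = (1−0.286)·+0.391/4 = 0.06979 W m^-2.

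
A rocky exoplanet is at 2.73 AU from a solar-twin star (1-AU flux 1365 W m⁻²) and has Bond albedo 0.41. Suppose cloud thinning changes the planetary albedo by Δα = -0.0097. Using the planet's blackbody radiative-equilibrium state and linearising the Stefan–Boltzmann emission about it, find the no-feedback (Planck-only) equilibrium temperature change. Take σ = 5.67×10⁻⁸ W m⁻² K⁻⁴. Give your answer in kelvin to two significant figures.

0.61 K

Flux at the orbit: S = 1365/(2.73)² = 183.2 W m⁻².
Reference equilibrium: T_e = [S(1−α)/(4σ)]^(1/4) = 147.7 K.
ΔF = −(S/4)Δα = −(183.2/4)×(-0.0097) = 0.4441 W m⁻².
The Planck feedback parameter is 4σT_e³ = 0.7314 W m⁻²/K.
Hence the no-feedback warming is ΔF/(4σT_e³) = 0.607 K.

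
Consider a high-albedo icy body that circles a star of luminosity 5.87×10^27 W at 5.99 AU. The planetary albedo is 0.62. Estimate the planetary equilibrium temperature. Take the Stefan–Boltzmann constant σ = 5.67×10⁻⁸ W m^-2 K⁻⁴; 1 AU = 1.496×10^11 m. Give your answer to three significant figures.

Orbital distance: d = 5.99 AU = 8.961×10^11 m.
Flux at the orbit: S = L/(4πd²) = 5.87×10^27/(4π·(8.96×10^11)²) = 581.7 W m^-2.
Averaging over the sphere, the absorbed flux is S(1−α)/4 = 55.26 W m^-2.
In equilibrium σT⁴ equals this, so T = 176.7 K.

177 K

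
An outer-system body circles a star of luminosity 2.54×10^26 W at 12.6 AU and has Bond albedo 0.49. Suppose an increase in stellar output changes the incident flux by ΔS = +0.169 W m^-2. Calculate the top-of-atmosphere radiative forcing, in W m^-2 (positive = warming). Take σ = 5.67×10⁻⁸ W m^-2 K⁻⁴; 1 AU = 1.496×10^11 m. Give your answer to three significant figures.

d = 12.6 × 1.496×10^11 m = 1.885×10^12 m.
Spreading L over a sphere of radius d: S = 2.54×10^26/(4π·1.88×10^12²) = 5.689 W m^-2.
Only a fraction (1−α) is absorbed and it's spread over 4πR², so ΔF = (1−α)ΔS/4 = 0.02155 W m^-2.

0.0215 W m^-2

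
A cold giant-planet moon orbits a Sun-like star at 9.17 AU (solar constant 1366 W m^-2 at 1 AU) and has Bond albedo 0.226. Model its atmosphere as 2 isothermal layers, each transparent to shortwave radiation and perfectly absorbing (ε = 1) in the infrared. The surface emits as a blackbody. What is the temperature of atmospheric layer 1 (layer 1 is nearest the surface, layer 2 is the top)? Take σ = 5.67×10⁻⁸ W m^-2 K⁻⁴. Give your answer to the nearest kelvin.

103 K

Flux at the orbit: S = 1366/(9.17)² = 16.24 W m^-2.
Top-of-atmosphere balance: σT_e⁴ = S(1−α)/4 = 3.143 W m^-2 → T_e = 86.29 K.
In the N-layer model, layer k (counted from the surface) has T_k = (N+1−k)^(1/4)·T_e.
T_1 = (2)^(1/4)·86.29 = 102.6 K.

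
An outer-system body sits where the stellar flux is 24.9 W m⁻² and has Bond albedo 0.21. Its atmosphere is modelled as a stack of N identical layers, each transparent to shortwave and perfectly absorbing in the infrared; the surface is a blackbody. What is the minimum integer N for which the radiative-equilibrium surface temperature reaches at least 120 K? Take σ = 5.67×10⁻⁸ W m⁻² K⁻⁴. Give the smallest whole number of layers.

2

OLR = S(1−α)/4 = 4.918 W m⁻²; the top layer radiates at T_e = 96.50 K.
Since T_s⁴ = (N+1)T_e⁴, we need N ≥ (T_s/T_e)⁴ − 1 = 1.391.
So N ≥ 1.391; the smallest integer is N = 2.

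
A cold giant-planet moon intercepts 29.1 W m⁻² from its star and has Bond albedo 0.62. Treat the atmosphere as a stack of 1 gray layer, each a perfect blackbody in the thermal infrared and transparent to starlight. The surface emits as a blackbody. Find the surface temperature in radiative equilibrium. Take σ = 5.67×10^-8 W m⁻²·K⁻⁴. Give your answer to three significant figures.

Top-of-atmosphere balance: σT_e⁴ = S(1−α)/4 = 2.764 W m⁻² → T_e = 83.56 K.
With N = 1 opaque layers, T_s = (N+1)^(1/4)·T_e = 2^(1/4)·83.56 = 99.37 K.

99.4 K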